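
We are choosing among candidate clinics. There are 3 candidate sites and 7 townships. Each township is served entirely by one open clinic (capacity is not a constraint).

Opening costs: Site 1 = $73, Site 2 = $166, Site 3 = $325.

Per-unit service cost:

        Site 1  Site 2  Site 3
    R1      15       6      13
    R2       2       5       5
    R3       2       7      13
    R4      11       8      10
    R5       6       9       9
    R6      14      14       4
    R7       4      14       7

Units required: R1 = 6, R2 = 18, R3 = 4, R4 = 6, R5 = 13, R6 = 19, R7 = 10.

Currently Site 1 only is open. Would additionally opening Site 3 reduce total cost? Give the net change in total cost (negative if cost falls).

No — net change +117 (cost rises by 117).

Current service cost with {Site 1}: 584.
Adding Site 3: each township re-picks its cheapest; new service cost 376, saving 208.
Extra fixed cost: 325. Net change = 325 − 208 = 117.
(Totals: 657 → 774.)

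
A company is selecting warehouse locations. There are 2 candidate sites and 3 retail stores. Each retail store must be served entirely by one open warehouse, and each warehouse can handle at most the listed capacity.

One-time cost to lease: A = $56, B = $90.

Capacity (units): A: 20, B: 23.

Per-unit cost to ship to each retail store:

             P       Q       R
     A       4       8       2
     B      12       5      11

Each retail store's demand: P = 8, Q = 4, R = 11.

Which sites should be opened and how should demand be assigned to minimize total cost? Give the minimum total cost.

Minimum total cost: 220

Open {A, B}: P→A 4·8=32, Q→B 5·4=20, R→A 2·11=22.
Loads: A carries 19/20, B carries 4/23. Service 74; fixed 146; total 220.
Next best feasible plan costs 284.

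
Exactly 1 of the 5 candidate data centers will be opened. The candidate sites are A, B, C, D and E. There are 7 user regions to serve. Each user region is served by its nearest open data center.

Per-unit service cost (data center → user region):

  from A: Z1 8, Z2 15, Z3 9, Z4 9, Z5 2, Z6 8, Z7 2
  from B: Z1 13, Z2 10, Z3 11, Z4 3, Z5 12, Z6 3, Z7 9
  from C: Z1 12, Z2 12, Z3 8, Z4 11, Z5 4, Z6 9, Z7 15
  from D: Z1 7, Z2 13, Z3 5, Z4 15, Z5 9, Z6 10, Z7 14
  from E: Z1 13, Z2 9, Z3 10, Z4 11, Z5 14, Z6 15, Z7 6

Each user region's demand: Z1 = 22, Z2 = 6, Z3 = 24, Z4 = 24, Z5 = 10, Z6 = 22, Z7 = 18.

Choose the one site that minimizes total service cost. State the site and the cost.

With exactly 1 open, each user region uses its cheapest among the chosen.
{A}: Z1→A 8·22=176, Z2→A 15·6=90, Z3→A 9·24=216, Z4→A 9·24=216, Z5→A 2·10=20, Z6→A 8·22=176, Z7→A 2·18=36. Service cost 930.
{B}: service cost 1030
{D}: service cost 1274
Among all 5 size-1 choices, {A} is lowest.

Choose A only; total service cost 930.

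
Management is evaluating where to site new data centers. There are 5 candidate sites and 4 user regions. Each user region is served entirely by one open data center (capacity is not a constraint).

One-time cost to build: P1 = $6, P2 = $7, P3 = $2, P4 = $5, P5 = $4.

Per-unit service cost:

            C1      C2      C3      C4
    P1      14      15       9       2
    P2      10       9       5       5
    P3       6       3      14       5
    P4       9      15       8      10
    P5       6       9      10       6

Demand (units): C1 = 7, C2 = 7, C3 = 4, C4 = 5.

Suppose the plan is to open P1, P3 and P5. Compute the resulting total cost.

Total cost: 121

Each user region is assigned to its cheapest site among the open ones.
{P1, P3, P5}: C1→P3 6·7=42, C2→P3 3·7=21, C3→P1 9·4=36, C4→P1 2·5=10. Service 109; fixed 12; total 121.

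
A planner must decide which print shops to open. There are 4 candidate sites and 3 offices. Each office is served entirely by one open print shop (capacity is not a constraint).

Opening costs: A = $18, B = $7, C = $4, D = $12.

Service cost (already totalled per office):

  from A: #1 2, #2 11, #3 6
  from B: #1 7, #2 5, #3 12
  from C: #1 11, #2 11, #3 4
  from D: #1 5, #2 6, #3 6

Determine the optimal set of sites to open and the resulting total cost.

For any fixed open set, each office goes to its cheapest open site; total = fixed + service.
{B, C}: #1→B 7, #2→B 5, #3→C 4. Service 16; fixed 11; total 27.
{D}: #1→D 5, #2→D 6, #3→D 6. Service 17; fixed 12; total 29.
{C}: #1→C 11, #2→C 11, #3→C 4. Service 26; fixed 4; total 30.
{A, B, C, D}: service 11 + fixed 41 = 52
(All 15 nonempty subsets were checked; B and C is lowest.)

Open B and C; minimum total cost 27.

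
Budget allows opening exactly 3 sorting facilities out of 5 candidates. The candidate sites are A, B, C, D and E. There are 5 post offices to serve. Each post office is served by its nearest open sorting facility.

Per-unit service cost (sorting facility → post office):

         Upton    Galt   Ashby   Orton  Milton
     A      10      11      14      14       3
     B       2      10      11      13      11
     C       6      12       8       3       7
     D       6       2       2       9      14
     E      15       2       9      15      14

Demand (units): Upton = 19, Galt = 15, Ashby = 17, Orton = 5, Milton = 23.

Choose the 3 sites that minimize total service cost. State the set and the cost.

With exactly 3 open, each post office uses its cheapest among the chosen.
{A, B, D}: Upton→B 2·19=38, Galt→D 2·15=30, Ashby→D 2·17=34, Orton→D 9·5=45, Milton→A 3·23=69. Service cost 216.
{A, C, D}: service cost 262
{B, C, D}: service cost 278
Among all 10 size-3 choices, {A, B, D} is lowest.

Choose A, B and D; total service cost 216.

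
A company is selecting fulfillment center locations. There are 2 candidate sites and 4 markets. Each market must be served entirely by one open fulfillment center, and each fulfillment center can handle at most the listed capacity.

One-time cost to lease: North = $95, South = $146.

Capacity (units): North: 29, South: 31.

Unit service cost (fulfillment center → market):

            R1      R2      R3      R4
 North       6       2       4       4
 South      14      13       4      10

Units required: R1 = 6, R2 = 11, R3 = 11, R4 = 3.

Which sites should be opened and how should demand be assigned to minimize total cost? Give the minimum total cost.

Minimum total cost: 355

Open {North, South}: R1→North 6·6=36, R2→North 2·11=22, R3→South 4·11=44, R4→North 4·3=12.
Loads: North carries 20/29, South carries 11/31. Service 114; fixed 241; total 355.
Next best feasible plan costs 373.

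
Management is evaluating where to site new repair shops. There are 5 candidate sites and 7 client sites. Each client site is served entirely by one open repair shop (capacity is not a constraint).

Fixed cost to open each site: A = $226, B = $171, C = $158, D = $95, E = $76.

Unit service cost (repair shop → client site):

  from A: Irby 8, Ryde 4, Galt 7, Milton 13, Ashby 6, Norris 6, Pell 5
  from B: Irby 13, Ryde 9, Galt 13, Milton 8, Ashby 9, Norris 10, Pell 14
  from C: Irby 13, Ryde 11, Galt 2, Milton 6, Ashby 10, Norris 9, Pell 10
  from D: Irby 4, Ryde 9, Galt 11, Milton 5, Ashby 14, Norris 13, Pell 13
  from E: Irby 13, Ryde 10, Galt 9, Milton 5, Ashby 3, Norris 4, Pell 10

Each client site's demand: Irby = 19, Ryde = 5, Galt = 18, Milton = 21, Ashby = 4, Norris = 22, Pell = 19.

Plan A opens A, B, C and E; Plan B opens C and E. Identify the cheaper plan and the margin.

Plan A: {A, B, C, E}: Irby→A 8·19=152, Ryde→A 4·5=20, Galt→C 2·18=36, Milton→E 5·21=105, Ashby→E 3·4=12, Norris→E 4·22=88, Pell→A 5·19=95. Service 508; fixed 631; total 1139.
Plan B: {C, E}: Irby→C 13·19=247, Ryde→E 10·5=50, Galt→C 2·18=36, Milton→E 5·21=105, Ashby→E 3·4=12, Norris→E 4·22=88, Pell→C 10·19=190. Service 728; fixed 234; total 962.
Difference: |1139 − 962| = 177.

Plan B is cheaper by 177.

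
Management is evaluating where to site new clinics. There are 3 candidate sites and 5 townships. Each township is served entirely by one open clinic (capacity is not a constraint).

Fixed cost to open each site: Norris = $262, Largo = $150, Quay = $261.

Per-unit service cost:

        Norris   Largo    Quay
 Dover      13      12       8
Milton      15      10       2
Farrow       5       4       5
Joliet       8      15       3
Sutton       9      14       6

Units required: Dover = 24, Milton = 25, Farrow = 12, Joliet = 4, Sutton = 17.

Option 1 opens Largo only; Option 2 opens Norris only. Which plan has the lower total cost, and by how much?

Option 1 is cheaper by 160.

Option 1: {Largo}: Dover→Largo 12·24=288, Milton→Largo 10·25=250, Farrow→Largo 4·12=48, Joliet→Largo 15·4=60, Sutton→Largo 14·17=238. Service 884; fixed 150; total 1034.
Option 2: {Norris}: Dover→Norris 13·24=312, Milton→Norris 15·25=375, Farrow→Norris 5·12=60, Joliet→Norris 8·4=32, Sutton→Norris 9·17=153. Service 932; fixed 262; total 1194.
Difference: |1034 − 1194| = 160.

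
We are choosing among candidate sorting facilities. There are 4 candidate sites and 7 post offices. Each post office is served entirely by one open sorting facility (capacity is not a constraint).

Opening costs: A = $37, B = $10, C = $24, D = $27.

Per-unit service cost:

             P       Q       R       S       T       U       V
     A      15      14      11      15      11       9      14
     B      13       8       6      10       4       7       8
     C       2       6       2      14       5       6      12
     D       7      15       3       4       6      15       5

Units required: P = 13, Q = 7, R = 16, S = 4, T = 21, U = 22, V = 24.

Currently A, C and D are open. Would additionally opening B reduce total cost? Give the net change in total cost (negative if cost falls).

Current service cost with {A, C, D}: 473.
Adding B: each post office re-picks its cheapest; new service cost 452, saving 21.
Extra fixed cost: 10. Net change = 10 − 21 = -11.
(Totals: 561 → 550.)

Yes — net change −11 (cost falls by 11).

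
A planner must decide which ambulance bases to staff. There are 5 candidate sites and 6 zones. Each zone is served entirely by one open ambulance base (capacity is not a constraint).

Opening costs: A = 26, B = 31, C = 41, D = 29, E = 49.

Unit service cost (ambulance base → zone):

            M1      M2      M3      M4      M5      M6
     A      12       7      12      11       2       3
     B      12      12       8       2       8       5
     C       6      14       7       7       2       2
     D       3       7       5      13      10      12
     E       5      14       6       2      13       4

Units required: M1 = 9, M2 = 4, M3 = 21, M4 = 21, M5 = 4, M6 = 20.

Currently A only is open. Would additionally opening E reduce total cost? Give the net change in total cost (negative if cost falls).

Yes — net change −329 (cost falls by 329).

Current service cost with {A}: 687.
Adding E: each zone re-picks its cheapest; new service cost 309, saving 378.
Extra fixed cost: 49. Net change = 49 − 378 = -329.
(Totals: 713 → 384.)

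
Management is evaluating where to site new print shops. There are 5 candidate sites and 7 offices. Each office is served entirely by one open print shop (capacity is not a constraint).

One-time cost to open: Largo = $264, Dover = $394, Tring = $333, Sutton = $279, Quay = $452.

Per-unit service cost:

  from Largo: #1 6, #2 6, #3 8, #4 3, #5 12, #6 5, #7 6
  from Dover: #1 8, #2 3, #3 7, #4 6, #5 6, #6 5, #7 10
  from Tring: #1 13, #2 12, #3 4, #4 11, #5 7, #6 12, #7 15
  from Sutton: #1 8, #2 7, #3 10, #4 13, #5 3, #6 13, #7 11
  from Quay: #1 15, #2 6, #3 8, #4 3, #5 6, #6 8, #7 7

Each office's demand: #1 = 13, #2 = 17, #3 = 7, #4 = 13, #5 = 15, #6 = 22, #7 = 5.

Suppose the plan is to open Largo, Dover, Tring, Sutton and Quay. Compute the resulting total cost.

Total cost: 2103

Each office is assigned to its cheapest site among the open ones.
{Largo, Dover, Tring, Sutton, Quay}: #1→Largo 6·13=78, #2→Dover 3·17=51, #3→Tring 4·7=28, #4→Largo 3·13=39, #5→Sutton 3·15=45, #6→Largo 5·22=110, #7→Largo 6·5=30. Service 381; fixed 1722; total 2103.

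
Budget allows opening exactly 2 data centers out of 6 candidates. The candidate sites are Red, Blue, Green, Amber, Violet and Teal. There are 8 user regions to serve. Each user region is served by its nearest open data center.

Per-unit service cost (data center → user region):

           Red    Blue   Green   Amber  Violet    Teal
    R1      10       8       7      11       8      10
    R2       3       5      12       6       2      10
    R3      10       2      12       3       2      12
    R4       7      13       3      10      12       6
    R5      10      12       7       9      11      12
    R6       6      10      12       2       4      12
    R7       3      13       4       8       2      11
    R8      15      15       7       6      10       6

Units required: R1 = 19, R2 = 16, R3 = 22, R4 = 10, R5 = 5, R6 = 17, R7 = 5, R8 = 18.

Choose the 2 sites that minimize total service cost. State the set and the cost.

Choose Green and Violet; total service cost 478.

With exactly 2 open, each user region uses its cheapest among the chosen.
{Green, Violet}: R1→Green 7·19=133, R2→Violet 2·16=32, R3→Violet 2·22=44, R4→Green 3·10=30, R5→Green 7·5=35, R6→Violet 4·17=68, R7→Violet 2·5=10, R8→Green 7·18=126. Service cost 478.
{Green, Amber}: service cost 522
{Amber, Violet}: service cost 525
Among all 15 size-2 choices, {Green, Violet} is lowest.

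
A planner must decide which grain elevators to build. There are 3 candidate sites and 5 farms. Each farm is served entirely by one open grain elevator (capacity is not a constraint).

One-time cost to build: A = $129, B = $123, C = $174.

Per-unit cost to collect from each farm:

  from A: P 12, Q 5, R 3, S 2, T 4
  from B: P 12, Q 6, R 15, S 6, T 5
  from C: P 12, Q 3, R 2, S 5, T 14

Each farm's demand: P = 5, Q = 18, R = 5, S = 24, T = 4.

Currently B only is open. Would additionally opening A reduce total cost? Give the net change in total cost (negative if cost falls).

Current service cost with {B}: 407.
Adding A: each farm re-picks its cheapest; new service cost 229, saving 178.
Extra fixed cost: 129. Net change = 129 − 178 = -49.
(Totals: 530 → 481.)

Yes — net change −49 (cost falls by 49).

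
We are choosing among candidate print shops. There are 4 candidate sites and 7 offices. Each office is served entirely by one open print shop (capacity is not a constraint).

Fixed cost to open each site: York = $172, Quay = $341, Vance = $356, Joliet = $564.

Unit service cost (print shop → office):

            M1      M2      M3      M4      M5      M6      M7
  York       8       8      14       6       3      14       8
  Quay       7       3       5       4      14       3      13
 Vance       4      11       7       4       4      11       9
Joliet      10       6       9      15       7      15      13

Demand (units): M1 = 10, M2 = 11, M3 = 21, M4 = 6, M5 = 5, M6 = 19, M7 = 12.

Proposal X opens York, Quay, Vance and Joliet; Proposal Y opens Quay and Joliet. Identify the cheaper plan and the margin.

Proposal X: {York, Quay, Vance, Joliet}: M1→Vance 4·10=40, M2→Quay 3·11=33, M3→Quay 5·21=105, M4→Quay 4·6=24, M5→York 3·5=15, M6→Quay 3·19=57, M7→York 8·12=96. Service 370; fixed 1433; total 1803.
Proposal Y: {Quay, Joliet}: M1→Quay 7·10=70, M2→Quay 3·11=33, M3→Quay 5·21=105, M4→Quay 4·6=24, M5→Joliet 7·5=35, M6→Quay 3·19=57, M7→Quay 13·12=156. Service 480; fixed 905; total 1385.
Difference: |1803 − 1385| = 418.

Proposal Y is cheaper by 418.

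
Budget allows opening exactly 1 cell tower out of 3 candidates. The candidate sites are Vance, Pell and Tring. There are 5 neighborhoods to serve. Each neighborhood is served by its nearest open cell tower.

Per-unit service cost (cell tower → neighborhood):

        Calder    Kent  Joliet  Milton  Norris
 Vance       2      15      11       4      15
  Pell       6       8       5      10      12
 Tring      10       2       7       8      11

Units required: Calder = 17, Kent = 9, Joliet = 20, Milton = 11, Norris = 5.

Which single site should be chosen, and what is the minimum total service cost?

Choose Pell only; total service cost 444.

With exactly 1 open, each neighborhood uses its cheapest among the chosen.
{Pell}: Calder→Pell 6·17=102, Kent→Pell 8·9=72, Joliet→Pell 5·20=100, Milton→Pell 10·11=110, Norris→Pell 12·5=60. Service cost 444.
{Tring}: service cost 471
{Vance}: service cost 508
Among all 3 size-1 choices, {Pell} is lowest.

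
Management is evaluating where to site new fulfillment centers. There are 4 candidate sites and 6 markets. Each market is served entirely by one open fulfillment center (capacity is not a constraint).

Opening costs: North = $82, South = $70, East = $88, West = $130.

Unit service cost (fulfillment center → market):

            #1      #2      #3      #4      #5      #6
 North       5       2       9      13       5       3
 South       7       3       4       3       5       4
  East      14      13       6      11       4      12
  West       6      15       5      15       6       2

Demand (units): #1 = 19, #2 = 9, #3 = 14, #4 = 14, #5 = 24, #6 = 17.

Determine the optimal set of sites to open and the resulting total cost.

For any fixed open set, each market goes to its cheapest open site; total = fixed + service.
{South}: #1→South 7·19=133, #2→South 3·9=27, #3→South 4·14=56, #4→South 3·14=42, #5→South 5·24=120, #6→South 4·17=68. Service 446; fixed 70; total 516.
{North, South}: service 382 + fixed 152 = 534
{South, East}: service 422 + fixed 158 = 580
{North, South, East, West}: service 341 + fixed 370 = 711
(All 15 nonempty subsets were checked; South only is lowest.)

Open South only; minimum total cost 516.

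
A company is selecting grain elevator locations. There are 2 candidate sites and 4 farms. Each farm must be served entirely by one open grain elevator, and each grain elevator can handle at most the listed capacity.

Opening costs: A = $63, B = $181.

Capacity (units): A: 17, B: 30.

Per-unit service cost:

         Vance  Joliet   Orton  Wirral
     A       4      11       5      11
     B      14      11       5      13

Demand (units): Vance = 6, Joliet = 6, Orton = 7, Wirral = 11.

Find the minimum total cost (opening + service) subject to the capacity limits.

Minimum total cost: 490

Open {A, B}: Vance→A 4·6=24, Joliet→B 11·6=66, Orton→B 5·7=35, Wirral→A 11·11=121.
Loads: A carries 17/17, B carries 13/30. Service 246; fixed 244; total 490.
Next best feasible plan costs 509.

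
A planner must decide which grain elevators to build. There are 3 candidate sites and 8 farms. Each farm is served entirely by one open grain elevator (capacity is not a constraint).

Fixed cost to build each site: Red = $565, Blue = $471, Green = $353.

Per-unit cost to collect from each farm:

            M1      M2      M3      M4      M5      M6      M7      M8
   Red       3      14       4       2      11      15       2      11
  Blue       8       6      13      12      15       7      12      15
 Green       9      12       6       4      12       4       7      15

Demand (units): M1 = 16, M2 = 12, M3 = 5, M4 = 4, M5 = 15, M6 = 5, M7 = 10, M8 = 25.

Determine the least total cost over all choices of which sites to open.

Minimum total cost: 1332

For any fixed open set, each farm goes to its cheapest open site; total = fixed + service.
{Green}: M1→Green 9·16=144, M2→Green 12·12=144, M3→Green 6·5=30, M4→Green 4·4=16, M5→Green 12·15=180, M6→Green 4·5=20, M7→Green 7·10=70, M8→Green 15·25=375. Service 979; fixed 353; total 1332.
{Red}: service 779 + fixed 565 = 1344
{Blue}: service 1068 + fixed 471 = 1539
{Red, Blue, Green}: M1→Red 3·16=48, M2→Blue 6·12=72, M3→Red 4·5=20, M4→Red 2·4=8, M5→Red 11·15=165, M6→Green 4·5=20, M7→Red 2·10=20, M8→Red 11·25=275. Service 628; fixed 1389; total 2017.
No other subset beats 1332.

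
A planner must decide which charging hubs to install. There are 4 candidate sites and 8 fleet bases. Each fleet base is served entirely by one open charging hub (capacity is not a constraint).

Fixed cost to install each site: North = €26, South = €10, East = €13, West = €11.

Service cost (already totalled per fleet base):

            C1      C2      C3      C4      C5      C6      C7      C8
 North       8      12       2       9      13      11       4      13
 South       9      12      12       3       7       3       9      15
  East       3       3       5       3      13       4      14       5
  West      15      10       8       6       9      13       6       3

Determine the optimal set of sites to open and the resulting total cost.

For any fixed open set, each fleet base goes to its cheapest open site; total = fixed + service.
{East, West}: C1→East 3, C2→East 3, C3→East 5, C4→East 3, C5→West 9, C6→East 4, C7→West 6, C8→West 3. Service 36; fixed 24; total 60.
{South, East}: C1→East 3, C2→East 3, C3→East 5, C4→South 3, C5→South 7, C6→South 3, C7→South 9, C8→East 5. Service 38; fixed 23; total 61.
{East}: C1→East 3, C2→East 3, C3→East 5, C4→East 3, C5→East 13, C6→East 4, C7→East 14, C8→East 5. Service 50; fixed 13; total 63.
{North, South, East, West}: service 28 + fixed 60 = 88
No other subset beats 60.

Open East and West; minimum total cost 60.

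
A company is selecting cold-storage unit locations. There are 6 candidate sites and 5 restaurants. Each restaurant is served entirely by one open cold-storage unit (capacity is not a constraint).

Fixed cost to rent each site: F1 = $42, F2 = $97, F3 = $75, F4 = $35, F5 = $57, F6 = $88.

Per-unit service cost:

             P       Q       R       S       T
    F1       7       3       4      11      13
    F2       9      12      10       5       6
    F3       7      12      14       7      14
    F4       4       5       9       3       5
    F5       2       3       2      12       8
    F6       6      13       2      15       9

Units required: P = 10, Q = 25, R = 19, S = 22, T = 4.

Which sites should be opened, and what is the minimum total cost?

For any fixed open set, each restaurant goes to its cheapest open site; total = fixed + service.
{F4, F5}: P→F5 2·10=20, Q→F5 3·25=75, R→F5 2·19=38, S→F4 3·22=66, T→F4 5·4=20. Service 219; fixed 92; total 311.
{F1, F4, F5}: P→F5 2·10=20, Q→F1 3·25=75, R→F5 2·19=38, S→F4 3·22=66, T→F4 5·4=20. Service 219; fixed 134; total 353.
{F1, F4}: P→F4 4·10=40, Q→F1 3·25=75, R→F1 4·19=76, S→F4 3·22=66, T→F4 5·4=20. Service 277; fixed 77; total 354.
{F1, F2, F3, F4, F5, F6}: P→F5 2·10=20, Q→F1 3·25=75, R→F5 2·19=38, S→F4 3·22=66, T→F4 5·4=20. Service 219; fixed 394; total 613.
No other subset beats 311.

Open F4 and F5; minimum total cost 311.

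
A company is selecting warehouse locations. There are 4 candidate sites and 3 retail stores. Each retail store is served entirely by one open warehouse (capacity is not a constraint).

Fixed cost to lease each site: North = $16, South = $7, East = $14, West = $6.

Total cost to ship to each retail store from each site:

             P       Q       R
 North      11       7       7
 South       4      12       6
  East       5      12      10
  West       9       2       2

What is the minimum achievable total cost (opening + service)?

Minimum total cost: 19

For any fixed open set, each retail store goes to its cheapest open site; total = fixed + service.
{West}: P→West 9, Q→West 2, R→West 2. Service 13; fixed 6; total 19.
{South, West}: service 8 + fixed 13 = 21
{South}: service 22 + fixed 7 = 29
{North, South, East, West}: P→South 4, Q→West 2, R→West 2. Service 8; fixed 43; total 51.
No other subset beats 19.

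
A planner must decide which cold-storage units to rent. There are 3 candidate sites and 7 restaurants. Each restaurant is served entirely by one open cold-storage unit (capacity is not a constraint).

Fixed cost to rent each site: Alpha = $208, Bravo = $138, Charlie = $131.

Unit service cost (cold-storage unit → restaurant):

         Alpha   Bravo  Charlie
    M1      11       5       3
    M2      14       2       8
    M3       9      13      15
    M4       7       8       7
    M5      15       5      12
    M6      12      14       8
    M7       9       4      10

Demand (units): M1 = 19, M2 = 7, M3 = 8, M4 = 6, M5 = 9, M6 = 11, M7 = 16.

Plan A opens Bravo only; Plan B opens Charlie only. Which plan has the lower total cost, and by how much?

Plan A: {Bravo}: M1→Bravo 5·19=95, M2→Bravo 2·7=14, M3→Bravo 13·8=104, M4→Bravo 8·6=48, M5→Bravo 5·9=45, M6→Bravo 14·11=154, M7→Bravo 4·16=64. Service 524; fixed 138; total 662.
Plan B: {Charlie}: M1→Charlie 3·19=57, M2→Charlie 8·7=56, M3→Charlie 15·8=120, M4→Charlie 7·6=42, M5→Charlie 12·9=108, M6→Charlie 8·11=88, M7→Charlie 10·16=160. Service 631; fixed 131; total 762.
Difference: |662 − 762| = 100.

Plan A is cheaper by 100.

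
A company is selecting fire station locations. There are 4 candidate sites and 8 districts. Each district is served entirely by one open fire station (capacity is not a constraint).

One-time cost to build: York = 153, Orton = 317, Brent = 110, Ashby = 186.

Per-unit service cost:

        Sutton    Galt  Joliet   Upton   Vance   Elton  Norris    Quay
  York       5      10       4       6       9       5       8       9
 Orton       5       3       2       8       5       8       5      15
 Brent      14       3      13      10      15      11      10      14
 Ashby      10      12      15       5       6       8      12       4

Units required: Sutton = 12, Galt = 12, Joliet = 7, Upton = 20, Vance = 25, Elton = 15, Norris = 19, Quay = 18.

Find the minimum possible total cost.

Minimum total cost: 1095

For any fixed open set, each district goes to its cheapest open site; total = fixed + service.
{York}: Sutton→York 5·12=60, Galt→York 10·12=120, Joliet→York 4·7=28, Upton→York 6·20=120, Vance→York 9·25=225, Elton→York 5·15=75, Norris→York 8·19=152, Quay→York 9·18=162. Service 942; fixed 153; total 1095.
{York, Ashby}: service 757 + fixed 339 = 1096
{York, Brent}: service 858 + fixed 263 = 1121
{York, Orton, Brent, Ashby}: service 577 + fixed 766 = 1343
(All 15 nonempty subsets were checked; York only is lowest.)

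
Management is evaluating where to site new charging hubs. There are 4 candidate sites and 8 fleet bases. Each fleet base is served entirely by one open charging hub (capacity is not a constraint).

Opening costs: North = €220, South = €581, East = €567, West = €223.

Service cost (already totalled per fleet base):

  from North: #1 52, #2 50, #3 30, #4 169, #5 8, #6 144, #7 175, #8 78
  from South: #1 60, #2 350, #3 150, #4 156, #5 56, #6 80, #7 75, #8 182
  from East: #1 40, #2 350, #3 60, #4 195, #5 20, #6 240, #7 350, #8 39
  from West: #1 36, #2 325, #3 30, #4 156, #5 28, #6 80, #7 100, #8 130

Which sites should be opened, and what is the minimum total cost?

Open North only; minimum total cost 926.

For any fixed open set, each fleet base goes to its cheapest open site; total = fixed + service.
{North}: #1→North 52, #2→North 50, #3→North 30, #4→North 169, #5→North 8, #6→North 144, #7→North 175, #8→North 78. Service 706; fixed 220; total 926.
{North, West}: service 538 + fixed 443 = 981
{West}: service 885 + fixed 223 = 1108
{North, South, East, West}: service 474 + fixed 1591 = 2065
(All 15 nonempty subsets were checked; North only is lowest.)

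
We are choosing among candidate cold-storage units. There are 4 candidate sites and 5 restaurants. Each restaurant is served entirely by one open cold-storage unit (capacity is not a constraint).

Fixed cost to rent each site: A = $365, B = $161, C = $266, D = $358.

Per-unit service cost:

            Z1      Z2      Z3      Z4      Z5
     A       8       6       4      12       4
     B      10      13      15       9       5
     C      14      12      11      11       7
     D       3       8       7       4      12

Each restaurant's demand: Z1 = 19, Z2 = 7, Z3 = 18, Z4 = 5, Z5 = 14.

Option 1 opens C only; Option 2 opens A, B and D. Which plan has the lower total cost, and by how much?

Option 1: {C}: Z1→C 14·19=266, Z2→C 12·7=84, Z3→C 11·18=198, Z4→C 11·5=55, Z5→C 7·14=98. Service 701; fixed 266; total 967.
Option 2: {A, B, D}: Z1→D 3·19=57, Z2→A 6·7=42, Z3→A 4·18=72, Z4→D 4·5=20, Z5→A 4·14=56. Service 247; fixed 884; total 1131.
Difference: |967 − 1131| = 164.

Option 1 is cheaper by 164.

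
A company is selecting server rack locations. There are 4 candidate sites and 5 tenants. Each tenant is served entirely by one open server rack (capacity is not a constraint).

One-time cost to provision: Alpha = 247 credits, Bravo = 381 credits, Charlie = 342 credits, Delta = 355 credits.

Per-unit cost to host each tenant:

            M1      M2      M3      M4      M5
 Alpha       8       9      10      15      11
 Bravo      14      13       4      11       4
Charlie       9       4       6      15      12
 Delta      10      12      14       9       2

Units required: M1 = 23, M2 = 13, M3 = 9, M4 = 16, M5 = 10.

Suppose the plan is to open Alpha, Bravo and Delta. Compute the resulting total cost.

Each tenant is assigned to its cheapest site among the open ones.
{Alpha, Bravo, Delta}: M1→Alpha 8·23=184, M2→Alpha 9·13=117, M3→Bravo 4·9=36, M4→Delta 9·16=144, M5→Delta 2·10=20. Service 501; fixed 983; total 1484.

Total cost: 1484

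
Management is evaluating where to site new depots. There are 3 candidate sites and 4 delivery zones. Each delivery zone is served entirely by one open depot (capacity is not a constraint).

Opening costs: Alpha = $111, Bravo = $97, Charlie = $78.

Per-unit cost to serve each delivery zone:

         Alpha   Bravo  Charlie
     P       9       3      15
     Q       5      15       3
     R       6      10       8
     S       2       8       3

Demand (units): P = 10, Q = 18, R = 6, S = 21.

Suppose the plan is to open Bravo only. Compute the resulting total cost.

Each delivery zone is assigned to its cheapest site among the open ones.
{Bravo}: P→Bravo 3·10=30, Q→Bravo 15·18=270, R→Bravo 10·6=60, S→Bravo 8·21=168. Service 528; fixed 97; total 625.

Total cost: 625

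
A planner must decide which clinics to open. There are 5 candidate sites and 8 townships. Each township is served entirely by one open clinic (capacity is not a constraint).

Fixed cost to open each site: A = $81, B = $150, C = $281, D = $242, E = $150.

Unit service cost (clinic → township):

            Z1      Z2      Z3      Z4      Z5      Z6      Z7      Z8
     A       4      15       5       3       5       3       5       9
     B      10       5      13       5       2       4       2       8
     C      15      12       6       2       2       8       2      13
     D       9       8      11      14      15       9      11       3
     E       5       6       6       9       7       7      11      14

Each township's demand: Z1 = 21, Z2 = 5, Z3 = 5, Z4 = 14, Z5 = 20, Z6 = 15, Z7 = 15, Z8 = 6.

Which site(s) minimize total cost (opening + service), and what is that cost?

For any fixed open set, each township goes to its cheapest open site; total = fixed + service.
{A, B}: Z1→A 4·21=84, Z2→B 5·5=25, Z3→A 5·5=25, Z4→A 3·14=42, Z5→B 2·20=40, Z6→A 3·15=45, Z7→B 2·15=30, Z8→B 8·6=48. Service 339; fixed 231; total 570.
{A}: Z1→A 4·21=84, Z2→A 15·5=75, Z3→A 5·5=25, Z4→A 3·14=42, Z5→A 5·20=100, Z6→A 3·15=45, Z7→A 5·15=75, Z8→A 9·6=54. Service 500; fixed 81; total 581.
{A, E}: service 455 + fixed 231 = 686
{A, B, C, D, E}: service 295 + fixed 904 = 1199
No other subset beats 570.

Open A and B; minimum total cost 570.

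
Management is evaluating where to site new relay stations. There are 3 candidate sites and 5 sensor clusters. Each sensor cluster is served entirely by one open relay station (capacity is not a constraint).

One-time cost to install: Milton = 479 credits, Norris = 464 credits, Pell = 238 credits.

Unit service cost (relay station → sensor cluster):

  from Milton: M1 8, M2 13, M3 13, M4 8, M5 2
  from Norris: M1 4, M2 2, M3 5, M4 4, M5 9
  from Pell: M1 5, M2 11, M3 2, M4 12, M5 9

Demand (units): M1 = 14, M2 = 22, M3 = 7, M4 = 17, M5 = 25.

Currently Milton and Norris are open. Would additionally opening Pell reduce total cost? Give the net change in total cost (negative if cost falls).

No — net change +217 (cost rises by 217).

Current service cost with {Milton, Norris}: 253.
Adding Pell: each sensor cluster re-picks its cheapest; new service cost 232, saving 21.
Extra fixed cost: 238. Net change = 238 − 21 = 217.
(Totals: 1196 → 1413.)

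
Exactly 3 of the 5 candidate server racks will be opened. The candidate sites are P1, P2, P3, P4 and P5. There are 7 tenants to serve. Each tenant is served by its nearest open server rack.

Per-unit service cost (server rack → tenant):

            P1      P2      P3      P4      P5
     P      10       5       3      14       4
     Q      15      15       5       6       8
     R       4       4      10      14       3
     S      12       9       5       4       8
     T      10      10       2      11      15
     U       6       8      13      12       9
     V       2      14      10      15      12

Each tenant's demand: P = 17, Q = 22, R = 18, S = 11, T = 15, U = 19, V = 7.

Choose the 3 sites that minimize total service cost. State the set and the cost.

Choose P1, P3 and P5; total service cost 428.

With exactly 3 open, each tenant uses its cheapest among the chosen.
{P1, P3, P5}: P→P3 3·17=51, Q→P3 5·22=110, R→P5 3·18=54, S→P3 5·11=55, T→P3 2·15=30, U→P1 6·19=114, V→P1 2·7=14. Service cost 428.
{P1, P3, P4}: service cost 435
{P1, P2, P3}: service cost 446
Among all 10 size-3 choices, {P1, P3, P5} is lowest.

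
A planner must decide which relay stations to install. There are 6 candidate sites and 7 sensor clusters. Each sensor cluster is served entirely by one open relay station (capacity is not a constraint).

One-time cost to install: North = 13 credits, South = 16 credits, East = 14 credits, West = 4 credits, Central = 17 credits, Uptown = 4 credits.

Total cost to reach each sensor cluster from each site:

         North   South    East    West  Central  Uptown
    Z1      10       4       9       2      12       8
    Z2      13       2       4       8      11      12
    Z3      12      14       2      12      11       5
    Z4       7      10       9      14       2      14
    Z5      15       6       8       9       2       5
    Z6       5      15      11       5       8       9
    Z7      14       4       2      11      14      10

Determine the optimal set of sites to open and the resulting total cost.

For any fixed open set, each sensor cluster goes to its cheapest open site; total = fixed + service.
{East, West}: Z1→West 2, Z2→East 4, Z3→East 2, Z4→East 9, Z5→East 8, Z6→West 5, Z7→East 2. Service 32; fixed 18; total 50.
{East, West, Uptown}: service 29 + fixed 22 = 51
{East, West, Central}: service 19 + fixed 35 = 54
{North, South, East, West, Central, Uptown}: Z1→West 2, Z2→South 2, Z3→East 2, Z4→Central 2, Z5→Central 2, Z6→North 5, Z7→East 2. Service 17; fixed 68; total 85.
No other subset beats 50.

Open East and West; minimum total cost 50.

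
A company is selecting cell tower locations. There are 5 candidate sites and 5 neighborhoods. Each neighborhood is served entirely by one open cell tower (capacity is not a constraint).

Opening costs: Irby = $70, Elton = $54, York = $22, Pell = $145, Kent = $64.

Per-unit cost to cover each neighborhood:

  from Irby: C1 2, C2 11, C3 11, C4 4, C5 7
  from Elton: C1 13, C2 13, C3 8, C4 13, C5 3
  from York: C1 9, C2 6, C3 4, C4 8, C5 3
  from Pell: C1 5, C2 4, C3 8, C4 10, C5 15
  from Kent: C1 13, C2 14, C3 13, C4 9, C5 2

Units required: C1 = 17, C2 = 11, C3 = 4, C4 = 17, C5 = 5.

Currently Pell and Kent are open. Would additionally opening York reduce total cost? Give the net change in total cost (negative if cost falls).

Yes — net change −11 (cost falls by 11).

Current service cost with {Pell, Kent}: 324.
Adding York: each neighborhood re-picks its cheapest; new service cost 291, saving 33.
Extra fixed cost: 22. Net change = 22 − 33 = -11.
(Totals: 533 → 522.)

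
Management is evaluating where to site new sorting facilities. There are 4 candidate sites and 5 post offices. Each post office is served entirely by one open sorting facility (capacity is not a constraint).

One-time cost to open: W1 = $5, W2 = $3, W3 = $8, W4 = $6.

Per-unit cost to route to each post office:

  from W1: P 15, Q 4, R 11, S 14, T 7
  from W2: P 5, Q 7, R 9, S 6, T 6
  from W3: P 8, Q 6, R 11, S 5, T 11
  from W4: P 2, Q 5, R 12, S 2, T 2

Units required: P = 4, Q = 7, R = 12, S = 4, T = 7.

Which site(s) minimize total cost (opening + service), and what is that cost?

For any fixed open set, each post office goes to its cheapest open site; total = fixed + service.
{W1, W2, W4}: P→W4 2·4=8, Q→W1 4·7=28, R→W2 9·12=108, S→W4 2·4=8, T→W4 2·7=14. Service 166; fixed 14; total 180.
{W2, W4}: P→W4 2·4=8, Q→W4 5·7=35, R→W2 9·12=108, S→W4 2·4=8, T→W4 2·7=14. Service 173; fixed 9; total 182.
{W1, W2, W3, W4}: service 166 + fixed 22 = 188
{W2}: service 243 + fixed 3 = 246
No other subset beats 180.

Open W1, W2 and W4; minimum total cost 180.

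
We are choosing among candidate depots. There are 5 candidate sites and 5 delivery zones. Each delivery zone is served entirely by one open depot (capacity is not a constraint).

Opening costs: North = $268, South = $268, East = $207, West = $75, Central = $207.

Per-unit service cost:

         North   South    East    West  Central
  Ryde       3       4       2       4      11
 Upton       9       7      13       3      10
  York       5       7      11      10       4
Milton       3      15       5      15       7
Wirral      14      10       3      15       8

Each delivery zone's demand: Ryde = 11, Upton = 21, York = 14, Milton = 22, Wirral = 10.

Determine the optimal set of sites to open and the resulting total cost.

Open East and West; minimum total cost 647.

For any fixed open set, each delivery zone goes to its cheapest open site; total = fixed + service.
{East, West}: Ryde→East 2·11=22, Upton→West 3·21=63, York→West 10·14=140, Milton→East 5·22=110, Wirral→East 3·10=30. Service 365; fixed 282; total 647.
{West, Central}: service 397 + fixed 282 = 679
{North, West}: service 372 + fixed 343 = 715
{North, South, East, West, Central}: Ryde→East 2·11=22, Upton→West 3·21=63, York→Central 4·14=56, Milton→North 3·22=66, Wirral→East 3·10=30. Service 237; fixed 1025; total 1262.
No other subset beats 647.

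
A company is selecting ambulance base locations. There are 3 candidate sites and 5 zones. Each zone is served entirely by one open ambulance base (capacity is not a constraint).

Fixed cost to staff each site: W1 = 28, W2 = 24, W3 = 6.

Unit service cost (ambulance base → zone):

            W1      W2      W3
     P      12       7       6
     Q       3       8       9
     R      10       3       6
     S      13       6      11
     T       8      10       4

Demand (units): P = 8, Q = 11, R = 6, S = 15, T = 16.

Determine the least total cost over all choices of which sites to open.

For any fixed open set, each zone goes to its cheapest open site; total = fixed + service.
{W1, W2, W3}: P→W3 6·8=48, Q→W1 3·11=33, R→W2 3·6=18, S→W2 6·15=90, T→W3 4·16=64. Service 253; fixed 58; total 311.
{W2, W3}: service 308 + fixed 30 = 338
{W1, W2}: service 325 + fixed 52 = 377
{W3}: service 412 + fixed 6 = 418
No other subset beats 311.

Minimum total cost: 311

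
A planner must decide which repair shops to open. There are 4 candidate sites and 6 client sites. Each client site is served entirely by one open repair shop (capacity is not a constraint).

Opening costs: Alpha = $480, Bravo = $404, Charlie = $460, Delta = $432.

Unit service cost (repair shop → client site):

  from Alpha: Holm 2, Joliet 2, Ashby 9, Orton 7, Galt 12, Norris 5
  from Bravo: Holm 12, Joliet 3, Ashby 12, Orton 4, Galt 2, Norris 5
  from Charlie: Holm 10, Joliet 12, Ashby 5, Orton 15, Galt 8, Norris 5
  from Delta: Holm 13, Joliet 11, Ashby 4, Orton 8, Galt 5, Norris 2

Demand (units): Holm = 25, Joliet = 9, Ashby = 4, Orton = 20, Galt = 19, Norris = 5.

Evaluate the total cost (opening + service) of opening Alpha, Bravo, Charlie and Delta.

Total cost: 1988

Each client site is assigned to its cheapest site among the open ones.
{Alpha, Bravo, Charlie, Delta}: Holm→Alpha 2·25=50, Joliet→Alpha 2·9=18, Ashby→Delta 4·4=16, Orton→Bravo 4·20=80, Galt→Bravo 2·19=38, Norris→Delta 2·5=10. Service 212; fixed 1776; total 1988.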